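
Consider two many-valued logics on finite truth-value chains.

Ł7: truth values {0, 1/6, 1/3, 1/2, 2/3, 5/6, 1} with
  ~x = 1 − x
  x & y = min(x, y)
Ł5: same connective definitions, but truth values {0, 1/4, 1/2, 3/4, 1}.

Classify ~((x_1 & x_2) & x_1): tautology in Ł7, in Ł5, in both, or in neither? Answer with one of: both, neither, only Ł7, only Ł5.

In Ł7: at x_1 = 1/6, x_2 = 1/6 the value is 5/6 — not a tautology.
In Ł5: at x_1 = 1/4, x_2 = 1/4 the value is 3/4 — not a tautology.

neither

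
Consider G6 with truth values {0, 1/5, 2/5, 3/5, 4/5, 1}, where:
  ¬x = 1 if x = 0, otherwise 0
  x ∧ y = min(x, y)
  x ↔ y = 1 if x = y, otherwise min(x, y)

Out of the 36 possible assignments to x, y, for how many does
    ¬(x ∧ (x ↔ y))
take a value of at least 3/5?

11

value 1: 11 assignments (counts)
value 0: 25 assignments
So 11 of the 36 assignments meet the threshold.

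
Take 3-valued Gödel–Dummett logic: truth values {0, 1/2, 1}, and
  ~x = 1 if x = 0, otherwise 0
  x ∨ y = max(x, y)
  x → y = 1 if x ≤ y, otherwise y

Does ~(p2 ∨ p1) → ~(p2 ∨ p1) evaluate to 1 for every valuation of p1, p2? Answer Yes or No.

Yes

p1 = 0, p2 = 0 ↦ 1
p1 = 0, p2 = 1/2 ↦ 1
p1 = 0, p2 = 1 ↦ 1
p1 = 1/2, p2 = 0 ↦ 1
p1 = 1/2, p2 = 1/2 ↦ 1
p1 = 1/2, p2 = 1 ↦ 1
p1 = 1, p2 = 0 ↦ 1
p1 = 1, p2 = 1/2 ↦ 1
p1 = 1, p2 = 1 ↦ 1
Every assignment gives a value ≥ 1.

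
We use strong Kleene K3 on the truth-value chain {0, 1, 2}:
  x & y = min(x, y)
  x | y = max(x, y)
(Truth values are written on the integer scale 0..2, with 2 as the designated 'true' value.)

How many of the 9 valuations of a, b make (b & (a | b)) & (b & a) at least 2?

1

a = 0, b = 0 ↦ 0  <
a = 0, b = 1 ↦ 0  <
a = 0, b = 2 ↦ 0  <
a = 1, b = 0 ↦ 0  <
a = 1, b = 1 ↦ 1  <
a = 1, b = 2 ↦ 1  <
a = 2, b = 0 ↦ 0  <
a = 2, b = 1 ↦ 1  <
a = 2, b = 2 ↦ 2  ≥
So 1 of the 9 assignments meets the threshold.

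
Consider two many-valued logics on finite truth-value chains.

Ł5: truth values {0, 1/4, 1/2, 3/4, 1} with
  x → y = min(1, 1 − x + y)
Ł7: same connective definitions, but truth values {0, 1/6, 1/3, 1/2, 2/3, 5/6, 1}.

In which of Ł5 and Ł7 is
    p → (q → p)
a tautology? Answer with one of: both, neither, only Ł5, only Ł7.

both

In Ł5: every assignment gives 1 — tautology.
In Ł7: every assignment gives 1 — tautology.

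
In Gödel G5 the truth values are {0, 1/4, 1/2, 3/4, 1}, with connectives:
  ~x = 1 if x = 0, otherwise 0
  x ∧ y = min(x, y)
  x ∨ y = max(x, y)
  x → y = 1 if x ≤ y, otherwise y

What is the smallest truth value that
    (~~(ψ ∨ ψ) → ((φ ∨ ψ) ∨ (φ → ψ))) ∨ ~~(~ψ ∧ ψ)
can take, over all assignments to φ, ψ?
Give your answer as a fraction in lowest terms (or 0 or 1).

1/2

Take φ = 1/2, ψ = 1/4:
ψ ∨ ψ = 1/4 ∨ 1/4 = 1/4
~(ψ ∨ ψ) = ~1/4 = 0
~~(ψ ∨ ψ) = ~0 = 1
φ ∨ ψ = 1/2 ∨ 1/4 = 1/2
φ → ψ = 1/2 → 1/4 = 1/4
(φ ∨ ψ) ∨ (φ → ψ) = 1/2 ∨ 1/4 = 1/2
~~(ψ ∨ ψ) → ((φ ∨ ψ) ∨ (φ → ψ)) = 1 → 1/2 = 1/2
~ψ = ~1/4 = 0
~ψ ∧ ψ = 0 ∧ 1/4 = 0
~(~ψ ∧ ψ) = ~0 = 1
~~(~ψ ∧ ψ) = ~1 = 0
(~~(ψ ∨ ψ) → ((φ ∨ ψ) ∨ (φ → ψ))) ∨ ~~(~ψ ∧ ψ) = 1/2 ∨ 0 = 1/2
No assignment yields a value below 1/2, so this is the minimum.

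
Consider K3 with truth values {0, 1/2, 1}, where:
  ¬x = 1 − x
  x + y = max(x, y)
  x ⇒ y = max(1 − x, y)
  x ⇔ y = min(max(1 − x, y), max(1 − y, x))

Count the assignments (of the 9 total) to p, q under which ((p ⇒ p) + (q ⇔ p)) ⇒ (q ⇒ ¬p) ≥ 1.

p = 0, q = 0 ↦ 1  ≥
p = 0, q = 1/2 ↦ 1  ≥
p = 0, q = 1 ↦ 1  ≥
p = 1/2, q = 0 ↦ 1  ≥
p = 1/2, q = 1/2 ↦ 1/2  <
p = 1/2, q = 1 ↦ 1/2  <
p = 1, q = 0 ↦ 1  ≥
p = 1, q = 1/2 ↦ 1/2  <
p = 1, q = 1 ↦ 0  <
So 5 of the 9 assignments meet the threshold.

5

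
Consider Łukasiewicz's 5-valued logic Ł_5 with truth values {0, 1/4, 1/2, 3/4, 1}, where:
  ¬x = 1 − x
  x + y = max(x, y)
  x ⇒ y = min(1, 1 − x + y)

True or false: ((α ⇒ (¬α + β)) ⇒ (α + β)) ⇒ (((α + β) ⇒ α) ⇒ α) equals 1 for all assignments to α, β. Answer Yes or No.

No

Counterexample: take α = 3/4, β = 0.
¬α = ¬3/4 = 1/4
¬α + β = 1/4 + 0 = 1/4
α ⇒ (¬α + β) = 3/4 ⇒ 1/4 = 1/2
α + β = 3/4 + 0 = 3/4
(α ⇒ (¬α + β)) ⇒ (α + β) = 1/2 ⇒ 3/4 = 1
α + β = 3/4 + 0 = 3/4
(α + β) ⇒ α = 3/4 ⇒ 3/4 = 1
((α + β) ⇒ α) ⇒ α = 1 ⇒ 3/4 = 3/4
((α ⇒ (¬α + β)) ⇒ (α + β)) ⇒ (((α + β) ⇒ α) ⇒ α) = 1 ⇒ 3/4 = 3/4
This gives 3/4 ≠ 1.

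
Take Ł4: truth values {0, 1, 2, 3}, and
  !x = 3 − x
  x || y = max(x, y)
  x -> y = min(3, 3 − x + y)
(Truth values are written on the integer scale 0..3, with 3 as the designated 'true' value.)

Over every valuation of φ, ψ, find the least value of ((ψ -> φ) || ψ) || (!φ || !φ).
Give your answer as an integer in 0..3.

2

Take φ = 1, ψ = 2:
ψ -> φ = 2 -> 1 = 2
(ψ -> φ) || ψ = 2 || 2 = 2
!φ = !1 = 2
!φ = !1 = 2
!φ || !φ = 2 || 2 = 2
((ψ -> φ) || ψ) || (!φ || !φ) = 2 || 2 = 2
No assignment yields a value below 2, so this is the minimum.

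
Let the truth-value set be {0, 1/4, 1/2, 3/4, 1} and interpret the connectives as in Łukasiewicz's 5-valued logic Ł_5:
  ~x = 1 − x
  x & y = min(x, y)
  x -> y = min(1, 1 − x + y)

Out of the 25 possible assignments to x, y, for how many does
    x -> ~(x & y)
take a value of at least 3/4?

20

value 1: 18 assignments (counts)
value 3/4: 2 assignments (counts)
value 1/2: 3 assignments
value 1/4: 1 assignment
value 0: 1 assignment
So 20 of the 25 assignments meet the threshold.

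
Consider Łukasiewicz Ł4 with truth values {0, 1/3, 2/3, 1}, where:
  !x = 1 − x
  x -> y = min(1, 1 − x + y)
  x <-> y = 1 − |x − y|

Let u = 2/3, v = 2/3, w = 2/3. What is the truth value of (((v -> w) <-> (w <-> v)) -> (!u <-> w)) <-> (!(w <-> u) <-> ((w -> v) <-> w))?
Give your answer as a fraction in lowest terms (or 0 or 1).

2/3

v -> w = 2/3 -> 2/3 = 1
w <-> v = 2/3 <-> 2/3 = 1
(v -> w) <-> (w <-> v) = 1 <-> 1 = 1
!u = !2/3 = 1/3
!u <-> w = 1/3 <-> 2/3 = 2/3
((v -> w) <-> (w <-> v)) -> (!u <-> w) = 1 -> 2/3 = 2/3
w <-> u = 2/3 <-> 2/3 = 1
!(w <-> u) = !1 = 0
w -> v = 2/3 -> 2/3 = 1
(w -> v) <-> w = 1 <-> 2/3 = 2/3
!(w <-> u) <-> ((w -> v) <-> w) = 0 <-> 2/3 = 1/3
(((v -> w) <-> (w <-> v)) -> (!u <-> w)) <-> (!(w <-> u) <-> ((w -> v) <-> w)) = 2/3 <-> 1/3 = 2/3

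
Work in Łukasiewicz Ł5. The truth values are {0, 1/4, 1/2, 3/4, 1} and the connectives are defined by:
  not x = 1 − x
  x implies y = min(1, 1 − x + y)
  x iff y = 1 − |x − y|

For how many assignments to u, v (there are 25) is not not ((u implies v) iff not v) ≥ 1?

3

value 1: 3 assignments (counts)
value 3/4: 5 assignments
value 1/2: 6 assignments
value 1/4: 5 assignments
value 0: 6 assignments
So 3 of the 25 assignments meet the threshold.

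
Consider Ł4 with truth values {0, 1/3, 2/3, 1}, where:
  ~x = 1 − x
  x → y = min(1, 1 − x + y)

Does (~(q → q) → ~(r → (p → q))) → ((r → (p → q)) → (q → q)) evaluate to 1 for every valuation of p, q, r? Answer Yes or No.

At p = 2/3, q = 1/3, r = 0, for instance:
q → q = 1/3 → 1/3 = 1
~(q → q) = ~1 = 0
p → q = 2/3 → 1/3 = 2/3
r → (p → q) = 0 → 2/3 = 1
~(r → (p → q)) = ~1 = 0
~(q → q) → ~(r → (p → q)) = 0 → 0 = 1
(r → (p → q)) → (q → q) = 1 → 1 = 1
(~(q → q) → ~(r → (p → q))) → ((r → (p → q)) → (q → q)) = 1 → 1 = 1
and checking the remaining 63 assignments likewise gives ≥ 1 in every case.

Yes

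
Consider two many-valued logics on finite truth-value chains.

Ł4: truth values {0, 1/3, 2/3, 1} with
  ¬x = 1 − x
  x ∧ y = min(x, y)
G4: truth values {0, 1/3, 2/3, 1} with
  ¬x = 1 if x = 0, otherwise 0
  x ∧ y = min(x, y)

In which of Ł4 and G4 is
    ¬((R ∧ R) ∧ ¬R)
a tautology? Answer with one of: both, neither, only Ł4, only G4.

only G4

In Ł4: at R = 1/3 the value is 2/3 — not a tautology.
In G4: every assignment gives 1 — tautology.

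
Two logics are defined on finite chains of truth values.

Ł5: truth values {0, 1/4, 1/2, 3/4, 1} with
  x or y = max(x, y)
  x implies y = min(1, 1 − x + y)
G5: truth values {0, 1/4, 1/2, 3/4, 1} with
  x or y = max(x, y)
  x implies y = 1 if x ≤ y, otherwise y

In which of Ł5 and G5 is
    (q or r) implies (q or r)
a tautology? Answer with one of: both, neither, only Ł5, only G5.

In Ł5: every assignment gives 1 — tautology.
In G5: every assignment gives 1 — tautology.

both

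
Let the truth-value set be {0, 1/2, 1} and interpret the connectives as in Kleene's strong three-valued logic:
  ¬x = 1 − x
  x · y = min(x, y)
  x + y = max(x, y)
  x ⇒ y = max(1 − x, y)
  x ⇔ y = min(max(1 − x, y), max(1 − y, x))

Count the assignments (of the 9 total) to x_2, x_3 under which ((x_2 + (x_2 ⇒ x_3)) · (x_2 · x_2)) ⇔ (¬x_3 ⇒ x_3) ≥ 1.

x_2 = 0, x_3 = 0 ↦ 1  ≥
x_2 = 0, x_3 = 1/2 ↦ 1/2  <
x_2 = 0, x_3 = 1 ↦ 0  <
x_2 = 1/2, x_3 = 0 ↦ 1/2  <
x_2 = 1/2, x_3 = 1/2 ↦ 1/2  <
x_2 = 1/2, x_3 = 1 ↦ 1/2  <
x_2 = 1, x_3 = 0 ↦ 0  <
x_2 = 1, x_3 = 1/2 ↦ 1/2  <
x_2 = 1, x_3 = 1 ↦ 1  ≥
So 2 of the 9 assignments meet the threshold.

2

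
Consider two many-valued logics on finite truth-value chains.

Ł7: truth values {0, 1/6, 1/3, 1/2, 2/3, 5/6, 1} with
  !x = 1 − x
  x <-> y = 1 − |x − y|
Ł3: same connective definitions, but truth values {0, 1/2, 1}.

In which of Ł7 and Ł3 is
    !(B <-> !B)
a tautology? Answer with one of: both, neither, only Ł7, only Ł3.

neither

In Ł7: at B = 1/6 the value is 2/3 — not a tautology.
In Ł3: at B = 1/2 the value is 0 — not a tautology.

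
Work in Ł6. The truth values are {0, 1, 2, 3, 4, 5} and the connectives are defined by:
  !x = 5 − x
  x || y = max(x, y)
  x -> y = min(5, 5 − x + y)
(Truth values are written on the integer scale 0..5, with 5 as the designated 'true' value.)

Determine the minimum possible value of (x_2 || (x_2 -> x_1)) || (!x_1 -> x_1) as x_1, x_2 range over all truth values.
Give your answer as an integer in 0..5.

Take x_1 = 0, x_2 = 2:
x_2 -> x_1 = 2 -> 0 = 3
x_2 || (x_2 -> x_1) = 2 || 3 = 3
!x_1 = !0 = 5
!x_1 -> x_1 = 5 -> 0 = 0
(x_2 || (x_2 -> x_1)) || (!x_1 -> x_1) = 3 || 0 = 3
No assignment yields a value below 3, so this is the minimum.

3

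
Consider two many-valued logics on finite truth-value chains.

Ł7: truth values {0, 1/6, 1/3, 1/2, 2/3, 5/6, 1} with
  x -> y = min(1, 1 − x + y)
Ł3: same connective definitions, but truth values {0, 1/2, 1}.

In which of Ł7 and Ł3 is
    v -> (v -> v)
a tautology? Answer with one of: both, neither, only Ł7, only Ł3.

both

In Ł7: every assignment gives 1 — tautology.
In Ł3: every assignment gives 1 — tautology.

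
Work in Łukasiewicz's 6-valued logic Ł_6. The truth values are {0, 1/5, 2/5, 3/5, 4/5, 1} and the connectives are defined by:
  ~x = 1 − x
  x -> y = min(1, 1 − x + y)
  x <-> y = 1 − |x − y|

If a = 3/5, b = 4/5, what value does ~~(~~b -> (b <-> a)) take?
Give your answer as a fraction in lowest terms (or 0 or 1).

1

~b = ~4/5 = 1/5
~~b = ~1/5 = 4/5
b <-> a = 4/5 <-> 3/5 = 4/5
~~b -> (b <-> a) = 4/5 -> 4/5 = 1
~(~~b -> (b <-> a)) = ~1 = 0
~~(~~b -> (b <-> a)) = ~0 = 1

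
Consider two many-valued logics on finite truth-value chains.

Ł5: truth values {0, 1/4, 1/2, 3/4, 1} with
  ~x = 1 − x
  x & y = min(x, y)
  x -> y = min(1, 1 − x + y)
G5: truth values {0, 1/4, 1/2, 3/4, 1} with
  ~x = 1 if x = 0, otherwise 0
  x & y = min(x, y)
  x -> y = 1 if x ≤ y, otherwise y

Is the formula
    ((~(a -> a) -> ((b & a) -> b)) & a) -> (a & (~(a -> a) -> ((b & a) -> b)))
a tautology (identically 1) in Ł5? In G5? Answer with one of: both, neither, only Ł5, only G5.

both

In Ł5: every assignment gives 1 — tautology.
In G5: every assignment gives 1 — tautology.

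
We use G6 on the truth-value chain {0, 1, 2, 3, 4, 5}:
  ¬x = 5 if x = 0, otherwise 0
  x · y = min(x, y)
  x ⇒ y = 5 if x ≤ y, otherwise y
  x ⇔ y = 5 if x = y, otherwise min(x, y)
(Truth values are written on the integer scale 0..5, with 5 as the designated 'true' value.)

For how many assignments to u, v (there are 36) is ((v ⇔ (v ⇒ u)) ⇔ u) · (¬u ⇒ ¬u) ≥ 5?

value 5: 21 assignments (counts)
value 4: 1 assignment
value 3: 2 assignments
value 2: 3 assignments
value 1: 4 assignments
value 0: 5 assignments
So 21 of the 36 assignments meet the threshold.

21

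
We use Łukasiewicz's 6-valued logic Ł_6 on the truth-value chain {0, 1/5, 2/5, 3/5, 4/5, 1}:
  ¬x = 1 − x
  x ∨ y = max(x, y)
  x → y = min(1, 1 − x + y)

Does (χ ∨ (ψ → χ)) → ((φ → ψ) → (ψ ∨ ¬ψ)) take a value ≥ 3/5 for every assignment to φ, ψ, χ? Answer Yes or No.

At φ = 2/5, ψ = 3/5, χ = 3/5, for instance:
ψ → χ = 3/5 → 3/5 = 1
χ ∨ (ψ → χ) = 3/5 ∨ 1 = 1
φ → ψ = 2/5 → 3/5 = 1
¬ψ = ¬3/5 = 2/5
ψ ∨ ¬ψ = 3/5 ∨ 2/5 = 3/5
(φ → ψ) → (ψ ∨ ¬ψ) = 1 → 3/5 = 3/5
(χ ∨ (ψ → χ)) → ((φ → ψ) → (ψ ∨ ¬ψ)) = 1 → 3/5 = 3/5
and checking the remaining 215 assignments likewise gives ≥ 3/5 in every case.

Yes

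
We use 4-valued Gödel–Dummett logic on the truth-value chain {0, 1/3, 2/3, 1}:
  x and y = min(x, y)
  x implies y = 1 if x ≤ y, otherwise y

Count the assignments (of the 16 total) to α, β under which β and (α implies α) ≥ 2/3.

8

α = 0, β = 0 ↦ 0  <
α = 0, β = 1/3 ↦ 1/3  <
α = 0, β = 2/3 ↦ 2/3  ≥
α = 0, β = 1 ↦ 1  ≥
α = 1/3, β = 0 ↦ 0  <
α = 1/3, β = 1/3 ↦ 1/3  <
α = 1/3, β = 2/3 ↦ 2/3  ≥
α = 1/3, β = 1 ↦ 1  ≥
α = 2/3, β = 0 ↦ 0  <
α = 2/3, β = 1/3 ↦ 1/3  <
α = 2/3, β = 2/3 ↦ 2/3  ≥
α = 2/3, β = 1 ↦ 1  ≥
α = 1, β = 0 ↦ 0  <
α = 1, β = 1/3 ↦ 1/3  <
α = 1, β = 2/3 ↦ 2/3  ≥
α = 1, β = 1 ↦ 1  ≥
So 8 of the 16 assignments meet the threshold.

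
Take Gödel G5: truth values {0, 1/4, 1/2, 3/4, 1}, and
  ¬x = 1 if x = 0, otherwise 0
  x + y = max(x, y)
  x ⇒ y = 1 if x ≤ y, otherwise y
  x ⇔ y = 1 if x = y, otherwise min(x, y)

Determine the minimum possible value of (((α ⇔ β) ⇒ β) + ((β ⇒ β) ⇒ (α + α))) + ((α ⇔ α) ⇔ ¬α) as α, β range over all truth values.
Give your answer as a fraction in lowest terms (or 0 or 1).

1/4

Take α = 1/4, β = 1/4:
α ⇔ β = 1/4 ⇔ 1/4 = 1
(α ⇔ β) ⇒ β = 1 ⇒ 1/4 = 1/4
β ⇒ β = 1/4 ⇒ 1/4 = 1
α + α = 1/4 + 1/4 = 1/4
(β ⇒ β) ⇒ (α + α) = 1 ⇒ 1/4 = 1/4
((α ⇔ β) ⇒ β) + ((β ⇒ β) ⇒ (α + α)) = 1/4 + 1/4 = 1/4
α ⇔ α = 1/4 ⇔ 1/4 = 1
¬α = ¬1/4 = 0
(α ⇔ α) ⇔ ¬α = 1 ⇔ 0 = 0
(((α ⇔ β) ⇒ β) + ((β ⇒ β) ⇒ (α + α))) + ((α ⇔ α) ⇔ ¬α) = 1/4 + 0 = 1/4
No assignment yields a value below 1/4, so this is the minimum.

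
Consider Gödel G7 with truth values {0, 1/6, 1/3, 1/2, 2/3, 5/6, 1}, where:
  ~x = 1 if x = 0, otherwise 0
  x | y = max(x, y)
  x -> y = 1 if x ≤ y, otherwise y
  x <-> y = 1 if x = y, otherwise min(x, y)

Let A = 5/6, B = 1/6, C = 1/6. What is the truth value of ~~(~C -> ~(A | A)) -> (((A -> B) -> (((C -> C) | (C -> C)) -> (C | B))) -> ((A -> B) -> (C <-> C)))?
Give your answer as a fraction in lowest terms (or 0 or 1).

~C = ~1/6 = 0
A | A = 5/6 | 5/6 = 5/6
~(A | A) = ~5/6 = 0
~C -> ~(A | A) = 0 -> 0 = 1
~(~C -> ~(A | A)) = ~1 = 0
~~(~C -> ~(A | A)) = ~0 = 1
A -> B = 5/6 -> 1/6 = 1/6
C -> C = 1/6 -> 1/6 = 1
C -> C = 1/6 -> 1/6 = 1
(C -> C) | (C -> C) = 1 | 1 = 1
C | B = 1/6 | 1/6 = 1/6
((C -> C) | (C -> C)) -> (C | B) = 1 -> 1/6 = 1/6
(A -> B) -> (((C -> C) | (C -> C)) -> (C | B)) = 1/6 -> 1/6 = 1
A -> B = 5/6 -> 1/6 = 1/6
C <-> C = 1/6 <-> 1/6 = 1
(A -> B) -> (C <-> C) = 1/6 -> 1 = 1
((A -> B) -> (((C -> C) | (C -> C)) -> (C | B))) -> ((A -> B) -> (C <-> C)) = 1 -> 1 = 1
~~(~C -> ~(A | A)) -> (((A -> B) -> (((C -> C) | (C -> C)) -> (C | B))) -> ((A -> B) -> (C <-> C))) = 1 -> 1 = 1

1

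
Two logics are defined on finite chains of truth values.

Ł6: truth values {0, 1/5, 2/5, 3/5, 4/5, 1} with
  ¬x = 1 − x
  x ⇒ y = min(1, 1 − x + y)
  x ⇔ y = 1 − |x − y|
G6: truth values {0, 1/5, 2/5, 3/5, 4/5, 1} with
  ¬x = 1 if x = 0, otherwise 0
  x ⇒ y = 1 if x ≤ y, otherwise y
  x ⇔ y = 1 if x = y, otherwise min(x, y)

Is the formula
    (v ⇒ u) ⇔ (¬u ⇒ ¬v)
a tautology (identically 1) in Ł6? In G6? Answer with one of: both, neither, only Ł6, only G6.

only Ł6

In Ł6: every assignment gives 1 — tautology.
In G6: at u = 1/5, v = 2/5 the value is 1/5 — not a tautology.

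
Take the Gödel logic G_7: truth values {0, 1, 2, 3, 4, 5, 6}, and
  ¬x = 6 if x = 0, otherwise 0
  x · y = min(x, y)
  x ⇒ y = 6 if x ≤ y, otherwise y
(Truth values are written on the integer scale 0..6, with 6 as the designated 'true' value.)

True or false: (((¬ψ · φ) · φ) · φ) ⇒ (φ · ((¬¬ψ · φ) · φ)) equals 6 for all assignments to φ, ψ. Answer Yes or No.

No

Counterexample: take φ = 1, ψ = 0.
¬ψ = ¬0 = 6
¬ψ · φ = 6 · 1 = 1
(¬ψ · φ) · φ = 1 · 1 = 1
((¬ψ · φ) · φ) · φ = 1 · 1 = 1
¬ψ = ¬0 = 6
¬¬ψ = ¬6 = 0
¬¬ψ · φ = 0 · 1 = 0
(¬¬ψ · φ) · φ = 0 · 1 = 0
φ · ((¬¬ψ · φ) · φ) = 1 · 0 = 0
(((¬ψ · φ) · φ) · φ) ⇒ (φ · ((¬¬ψ · φ) · φ)) = 1 ⇒ 0 = 0
This gives 0 ≠ 6.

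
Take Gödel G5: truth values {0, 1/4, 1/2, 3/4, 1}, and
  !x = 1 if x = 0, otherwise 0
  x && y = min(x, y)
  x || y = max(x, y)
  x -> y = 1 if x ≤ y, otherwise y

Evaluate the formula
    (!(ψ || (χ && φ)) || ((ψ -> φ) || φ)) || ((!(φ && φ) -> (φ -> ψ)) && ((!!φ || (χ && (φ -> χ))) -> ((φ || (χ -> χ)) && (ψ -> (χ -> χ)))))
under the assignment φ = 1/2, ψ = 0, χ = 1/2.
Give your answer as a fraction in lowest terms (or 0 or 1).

1

χ && φ = 1/2 && 1/2 = 1/2
ψ || (χ && φ) = 0 || 1/2 = 1/2
!(ψ || (χ && φ)) = !1/2 = 0
ψ -> φ = 0 -> 1/2 = 1
(ψ -> φ) || φ = 1 || 1/2 = 1
!(ψ || (χ && φ)) || ((ψ -> φ) || φ) = 0 || 1 = 1
φ && φ = 1/2 && 1/2 = 1/2
!(φ && φ) = !1/2 = 0
φ -> ψ = 1/2 -> 0 = 0
!(φ && φ) -> (φ -> ψ) = 0 -> 0 = 1
!φ = !1/2 = 0
!!φ = !0 = 1
φ -> χ = 1/2 -> 1/2 = 1
χ && (φ -> χ) = 1/2 && 1 = 1/2
!!φ || (χ && (φ -> χ)) = 1 || 1/2 = 1
χ -> χ = 1/2 -> 1/2 = 1
φ || (χ -> χ) = 1/2 || 1 = 1
χ -> χ = 1/2 -> 1/2 = 1
ψ -> (χ -> χ) = 0 -> 1 = 1
(φ || (χ -> χ)) && (ψ -> (χ -> χ)) = 1 && 1 = 1
(!!φ || (χ && (φ -> χ))) -> ((φ || (χ -> χ)) && (ψ -> (χ -> χ))) = 1 -> 1 = 1
(!(φ && φ) -> (φ -> ψ)) && ((!!φ || (χ && (φ -> χ))) -> ((φ || (χ -> χ)) && (ψ -> (χ -> χ)))) = 1 && 1 = 1
(!(ψ || (χ && φ)) || ((ψ -> φ) || φ)) || ((!(φ && φ) -> (φ -> ψ)) && ((!!φ || (χ && (φ -> χ))) -> ((φ || (χ -> χ)) && (ψ -> (χ -> χ))))) = 1 || 1 = 1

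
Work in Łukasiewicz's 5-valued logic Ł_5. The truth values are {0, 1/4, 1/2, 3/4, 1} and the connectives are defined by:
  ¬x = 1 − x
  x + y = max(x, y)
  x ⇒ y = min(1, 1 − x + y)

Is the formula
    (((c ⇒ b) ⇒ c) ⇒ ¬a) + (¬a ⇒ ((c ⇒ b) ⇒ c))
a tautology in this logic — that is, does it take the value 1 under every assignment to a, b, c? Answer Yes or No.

Yes

At a = 3/4, b = 1/2, c = 1/4, for instance:
c ⇒ b = 1/4 ⇒ 1/2 = 1
(c ⇒ b) ⇒ c = 1 ⇒ 1/4 = 1/4
¬a = ¬3/4 = 1/4
((c ⇒ b) ⇒ c) ⇒ ¬a = 1/4 ⇒ 1/4 = 1
¬a ⇒ ((c ⇒ b) ⇒ c) = 1/4 ⇒ 1/4 = 1
(((c ⇒ b) ⇒ c) ⇒ ¬a) + (¬a ⇒ ((c ⇒ b) ⇒ c)) = 1 + 1 = 1
and checking the remaining 124 assignments likewise gives ≥ 1 in every case.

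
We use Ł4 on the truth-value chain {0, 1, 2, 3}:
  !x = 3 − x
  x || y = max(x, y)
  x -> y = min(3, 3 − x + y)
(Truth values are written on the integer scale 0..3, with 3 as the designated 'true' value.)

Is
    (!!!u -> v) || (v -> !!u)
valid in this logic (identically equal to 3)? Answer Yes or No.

No

Counterexample: take u = 0, v = 1.
!u = !0 = 3
!!u = !3 = 0
!!!u = !0 = 3
!!!u -> v = 3 -> 1 = 1
!u = !0 = 3
!!u = !3 = 0
v -> !!u = 1 -> 0 = 2
(!!!u -> v) || (v -> !!u) = 1 || 2 = 2
This gives 2 ≠ 3.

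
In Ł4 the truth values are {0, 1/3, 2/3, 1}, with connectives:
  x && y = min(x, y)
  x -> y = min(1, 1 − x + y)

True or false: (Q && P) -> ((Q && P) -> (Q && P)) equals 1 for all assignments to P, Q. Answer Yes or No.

Yes

P = 0, Q = 0 ↦ 1
P = 0, Q = 1/3 ↦ 1
P = 0, Q = 2/3 ↦ 1
P = 0, Q = 1 ↦ 1
P = 1/3, Q = 0 ↦ 1
P = 1/3, Q = 1/3 ↦ 1
P = 1/3, Q = 2/3 ↦ 1
P = 1/3, Q = 1 ↦ 1
P = 2/3, Q = 0 ↦ 1
P = 2/3, Q = 1/3 ↦ 1
P = 2/3, Q = 2/3 ↦ 1
P = 2/3, Q = 1 ↦ 1
P = 1, Q = 0 ↦ 1
P = 1, Q = 1/3 ↦ 1
P = 1, Q = 2/3 ↦ 1
P = 1, Q = 1 ↦ 1
Every assignment gives a value ≥ 1.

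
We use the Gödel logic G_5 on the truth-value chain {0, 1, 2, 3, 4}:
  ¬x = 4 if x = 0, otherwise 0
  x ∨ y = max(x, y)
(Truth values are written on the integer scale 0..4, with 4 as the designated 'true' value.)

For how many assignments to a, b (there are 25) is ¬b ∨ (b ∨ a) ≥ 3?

19

value 4: 13 assignments (counts)
value 3: 6 assignments (counts)
value 2: 4 assignments
value 1: 2 assignments
So 19 of the 25 assignments meet the threshold.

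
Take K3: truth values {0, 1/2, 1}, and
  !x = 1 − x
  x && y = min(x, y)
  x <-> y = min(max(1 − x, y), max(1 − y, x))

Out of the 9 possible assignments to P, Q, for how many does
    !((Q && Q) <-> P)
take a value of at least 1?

P = 0, Q = 0 ↦ 0  <
P = 0, Q = 1/2 ↦ 1/2  <
P = 0, Q = 1 ↦ 1  ≥
P = 1/2, Q = 0 ↦ 1/2  <
P = 1/2, Q = 1/2 ↦ 1/2  <
P = 1/2, Q = 1 ↦ 1/2  <
P = 1, Q = 0 ↦ 1  ≥
P = 1, Q = 1/2 ↦ 1/2  <
P = 1, Q = 1 ↦ 0  <
So 2 of the 9 assignments meet the threshold.

2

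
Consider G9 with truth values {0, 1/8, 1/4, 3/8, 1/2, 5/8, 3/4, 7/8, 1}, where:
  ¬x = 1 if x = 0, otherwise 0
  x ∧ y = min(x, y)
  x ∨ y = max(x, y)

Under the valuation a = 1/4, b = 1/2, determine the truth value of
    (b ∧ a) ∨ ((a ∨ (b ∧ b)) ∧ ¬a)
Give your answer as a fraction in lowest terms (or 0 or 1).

1/4

b ∧ a = 1/2 ∧ 1/4 = 1/4
b ∧ b = 1/2 ∧ 1/2 = 1/2
a ∨ (b ∧ b) = 1/4 ∨ 1/2 = 1/2
¬a = ¬1/4 = 0
(a ∨ (b ∧ b)) ∧ ¬a = 1/2 ∧ 0 = 0
(b ∧ a) ∨ ((a ∨ (b ∧ b)) ∧ ¬a) = 1/4 ∨ 0 = 1/4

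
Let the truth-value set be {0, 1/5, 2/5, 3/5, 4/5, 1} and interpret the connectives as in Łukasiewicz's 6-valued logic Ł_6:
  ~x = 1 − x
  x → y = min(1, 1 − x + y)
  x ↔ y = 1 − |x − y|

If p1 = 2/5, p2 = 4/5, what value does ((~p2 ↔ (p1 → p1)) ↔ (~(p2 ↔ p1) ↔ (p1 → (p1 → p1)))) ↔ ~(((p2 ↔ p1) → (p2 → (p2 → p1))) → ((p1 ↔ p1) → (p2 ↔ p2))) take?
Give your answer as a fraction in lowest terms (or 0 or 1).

1/5

~p2 = ~4/5 = 1/5
p1 → p1 = 2/5 → 2/5 = 1
~p2 ↔ (p1 → p1) = 1/5 ↔ 1 = 1/5
p2 ↔ p1 = 4/5 ↔ 2/5 = 3/5
~(p2 ↔ p1) = ~3/5 = 2/5
p1 → p1 = 2/5 → 2/5 = 1
p1 → (p1 → p1) = 2/5 → 1 = 1
~(p2 ↔ p1) ↔ (p1 → (p1 → p1)) = 2/5 ↔ 1 = 2/5
(~p2 ↔ (p1 → p1)) ↔ (~(p2 ↔ p1) ↔ (p1 → (p1 → p1))) = 1/5 ↔ 2/5 = 4/5
p2 ↔ p1 = 4/5 ↔ 2/5 = 3/5
p2 → p1 = 4/5 → 2/5 = 3/5
p2 → (p2 → p1) = 4/5 → 3/5 = 4/5
(p2 ↔ p1) → (p2 → (p2 → p1)) = 3/5 → 4/5 = 1
p1 ↔ p1 = 2/5 ↔ 2/5 = 1
p2 ↔ p2 = 4/5 ↔ 4/5 = 1
(p1 ↔ p1) → (p2 ↔ p2) = 1 → 1 = 1
((p2 ↔ p1) → (p2 → (p2 → p1))) → ((p1 ↔ p1) → (p2 ↔ p2)) = 1 → 1 = 1
~(((p2 ↔ p1) → (p2 → (p2 → p1))) → ((p1 ↔ p1) → (p2 ↔ p2))) = ~1 = 0
((~p2 ↔ (p1 → p1)) ↔ (~(p2 ↔ p1) ↔ (p1 → (p1 → p1)))) ↔ ~(((p2 ↔ p1) → (p2 → (p2 → p1))) → ((p1 ↔ p1) → (p2 ↔ p2))) = 4/5 ↔ 0 = 1/5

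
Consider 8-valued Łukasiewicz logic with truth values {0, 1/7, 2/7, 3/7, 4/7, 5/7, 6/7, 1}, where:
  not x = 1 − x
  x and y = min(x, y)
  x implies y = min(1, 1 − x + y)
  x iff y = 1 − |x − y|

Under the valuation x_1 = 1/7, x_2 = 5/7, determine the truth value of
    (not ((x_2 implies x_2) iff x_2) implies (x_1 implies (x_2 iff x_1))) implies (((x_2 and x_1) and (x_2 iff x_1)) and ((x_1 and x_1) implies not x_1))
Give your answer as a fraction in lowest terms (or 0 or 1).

x_2 implies x_2 = 5/7 implies 5/7 = 1
(x_2 implies x_2) iff x_2 = 1 iff 5/7 = 5/7
not ((x_2 implies x_2) iff x_2) = not 5/7 = 2/7
x_2 iff x_1 = 5/7 iff 1/7 = 3/7
x_1 implies (x_2 iff x_1) = 1/7 implies 3/7 = 1
not ((x_2 implies x_2) iff x_2) implies (x_1 implies (x_2 iff x_1)) = 2/7 implies 1 = 1
x_2 and x_1 = 5/7 and 1/7 = 1/7
x_2 iff x_1 = 5/7 iff 1/7 = 3/7
(x_2 and x_1) and (x_2 iff x_1) = 1/7 and 3/7 = 1/7
x_1 and x_1 = 1/7 and 1/7 = 1/7
not x_1 = not 1/7 = 6/7
(x_1 and x_1) implies not x_1 = 1/7 implies 6/7 = 1
((x_2 and x_1) and (x_2 iff x_1)) and ((x_1 and x_1) implies not x_1) = 1/7 and 1 = 1/7
(not ((x_2 implies x_2) iff x_2) implies (x_1 implies (x_2 iff x_1))) implies (((x_2 and x_1) and (x_2 iff x_1)) and ((x_1 and x_1) implies not x_1)) = 1 implies 1/7 = 1/7

1/7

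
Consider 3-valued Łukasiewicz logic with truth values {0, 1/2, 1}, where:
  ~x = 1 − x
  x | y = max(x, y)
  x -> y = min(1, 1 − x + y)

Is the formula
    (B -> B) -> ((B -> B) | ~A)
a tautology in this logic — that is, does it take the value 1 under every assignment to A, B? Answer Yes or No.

A = 0, B = 0 ↦ 1
A = 0, B = 1/2 ↦ 1
A = 0, B = 1 ↦ 1
A = 1/2, B = 0 ↦ 1
A = 1/2, B = 1/2 ↦ 1
A = 1/2, B = 1 ↦ 1
A = 1, B = 0 ↦ 1
A = 1, B = 1/2 ↦ 1
A = 1, B = 1 ↦ 1
Every assignment gives a value ≥ 1.

Yes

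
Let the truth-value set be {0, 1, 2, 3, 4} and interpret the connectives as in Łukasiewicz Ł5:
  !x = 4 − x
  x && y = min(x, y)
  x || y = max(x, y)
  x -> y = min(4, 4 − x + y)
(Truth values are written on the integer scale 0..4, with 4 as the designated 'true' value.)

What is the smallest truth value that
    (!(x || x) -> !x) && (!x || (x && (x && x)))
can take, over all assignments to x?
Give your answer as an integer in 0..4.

2

Take x = 2:
x || x = 2 || 2 = 2
!(x || x) = !2 = 2
!x = !2 = 2
!(x || x) -> !x = 2 -> 2 = 4
!x = !2 = 2
x && x = 2 && 2 = 2
x && (x && x) = 2 && 2 = 2
!x || (x && (x && x)) = 2 || 2 = 2
(!(x || x) -> !x) && (!x || (x && (x && x))) = 4 && 2 = 2
No assignment yields a value below 2, so this is the minimum.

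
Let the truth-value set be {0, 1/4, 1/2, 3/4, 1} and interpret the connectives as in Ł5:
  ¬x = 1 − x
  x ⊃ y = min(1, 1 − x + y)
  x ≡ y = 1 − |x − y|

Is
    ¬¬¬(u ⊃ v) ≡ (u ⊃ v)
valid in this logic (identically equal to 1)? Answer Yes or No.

No

Counterexample: take u = 0, v = 0.
u ⊃ v = 0 ⊃ 0 = 1
¬(u ⊃ v) = ¬1 = 0
¬¬(u ⊃ v) = ¬0 = 1
¬¬¬(u ⊃ v) = ¬1 = 0
u ⊃ v = 0 ⊃ 0 = 1
¬¬¬(u ⊃ v) ≡ (u ⊃ v) = 0 ≡ 1 = 0
This gives 0 ≠ 1.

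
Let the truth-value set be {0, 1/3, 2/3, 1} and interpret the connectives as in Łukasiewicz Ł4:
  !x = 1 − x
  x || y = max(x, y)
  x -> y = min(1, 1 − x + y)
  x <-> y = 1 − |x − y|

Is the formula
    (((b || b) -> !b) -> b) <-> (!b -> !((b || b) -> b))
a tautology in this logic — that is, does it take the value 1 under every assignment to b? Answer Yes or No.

No

Counterexample: take b = 2/3.
b || b = 2/3 || 2/3 = 2/3
!b = !2/3 = 1/3
(b || b) -> !b = 2/3 -> 1/3 = 2/3
((b || b) -> !b) -> b = 2/3 -> 2/3 = 1
!b = !2/3 = 1/3
b || b = 2/3 || 2/3 = 2/3
(b || b) -> b = 2/3 -> 2/3 = 1
!((b || b) -> b) = !1 = 0
!b -> !((b || b) -> b) = 1/3 -> 0 = 2/3
(((b || b) -> !b) -> b) <-> (!b -> !((b || b) -> b)) = 1 <-> 2/3 = 2/3
This gives 2/3 ≠ 1.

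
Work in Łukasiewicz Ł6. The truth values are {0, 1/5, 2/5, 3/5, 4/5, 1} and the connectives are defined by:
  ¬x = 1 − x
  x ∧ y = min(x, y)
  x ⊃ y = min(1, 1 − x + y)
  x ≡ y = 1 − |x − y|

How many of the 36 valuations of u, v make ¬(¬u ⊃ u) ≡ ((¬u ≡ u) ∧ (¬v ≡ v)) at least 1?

10

value 1: 10 assignments (counts)
value 4/5: 8 assignments
value 3/5: 6 assignments
value 2/5: 4 assignments
value 1/5: 2 assignments
value 0: 6 assignments
So 10 of the 36 assignments meet the threshold.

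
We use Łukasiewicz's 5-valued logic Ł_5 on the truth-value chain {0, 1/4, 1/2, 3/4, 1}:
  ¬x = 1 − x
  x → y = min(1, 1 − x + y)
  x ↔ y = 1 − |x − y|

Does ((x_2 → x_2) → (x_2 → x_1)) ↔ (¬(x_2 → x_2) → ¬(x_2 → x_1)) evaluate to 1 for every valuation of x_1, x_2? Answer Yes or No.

No

Counterexample: take x_1 = 0, x_2 = 1/4.
x_2 → x_2 = 1/4 → 1/4 = 1
x_2 → x_1 = 1/4 → 0 = 3/4
(x_2 → x_2) → (x_2 → x_1) = 1 → 3/4 = 3/4
x_2 → x_2 = 1/4 → 1/4 = 1
¬(x_2 → x_2) = ¬1 = 0
x_2 → x_1 = 1/4 → 0 = 3/4
¬(x_2 → x_1) = ¬3/4 = 1/4
¬(x_2 → x_2) → ¬(x_2 → x_1) = 0 → 1/4 = 1
((x_2 → x_2) → (x_2 → x_1)) ↔ (¬(x_2 → x_2) → ¬(x_2 → x_1)) = 3/4 ↔ 1 = 3/4
This gives 3/4 ≠ 1.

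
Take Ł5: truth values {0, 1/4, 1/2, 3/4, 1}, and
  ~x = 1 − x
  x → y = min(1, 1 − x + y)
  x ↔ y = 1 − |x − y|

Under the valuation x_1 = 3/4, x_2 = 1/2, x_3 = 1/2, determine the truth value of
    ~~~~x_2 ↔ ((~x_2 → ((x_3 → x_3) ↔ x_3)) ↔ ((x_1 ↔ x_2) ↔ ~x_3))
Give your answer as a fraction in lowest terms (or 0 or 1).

3/4

~x_2 = ~1/2 = 1/2
~~x_2 = ~1/2 = 1/2
~~~x_2 = ~1/2 = 1/2
~~~~x_2 = ~1/2 = 1/2
~x_2 = ~1/2 = 1/2
x_3 → x_3 = 1/2 → 1/2 = 1
(x_3 → x_3) ↔ x_3 = 1 ↔ 1/2 = 1/2
~x_2 → ((x_3 → x_3) ↔ x_3) = 1/2 → 1/2 = 1
x_1 ↔ x_2 = 3/4 ↔ 1/2 = 3/4
~x_3 = ~1/2 = 1/2
(x_1 ↔ x_2) ↔ ~x_3 = 3/4 ↔ 1/2 = 3/4
(~x_2 → ((x_3 → x_3) ↔ x_3)) ↔ ((x_1 ↔ x_2) ↔ ~x_3) = 1 ↔ 3/4 = 3/4
~~~~x_2 ↔ ((~x_2 → ((x_3 → x_3) ↔ x_3)) ↔ ((x_1 ↔ x_2) ↔ ~x_3)) = 1/2 ↔ 3/4 = 3/4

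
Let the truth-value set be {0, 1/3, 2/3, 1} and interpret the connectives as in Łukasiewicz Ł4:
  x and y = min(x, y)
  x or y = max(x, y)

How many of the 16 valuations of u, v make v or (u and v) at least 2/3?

u = 0, v = 0 ↦ 0  <
u = 0, v = 1/3 ↦ 1/3  <
u = 0, v = 2/3 ↦ 2/3  ≥
u = 0, v = 1 ↦ 1  ≥
u = 1/3, v = 0 ↦ 0  <
u = 1/3, v = 1/3 ↦ 1/3  <
u = 1/3, v = 2/3 ↦ 2/3  ≥
u = 1/3, v = 1 ↦ 1  ≥
u = 2/3, v = 0 ↦ 0  <
u = 2/3, v = 1/3 ↦ 1/3  <
u = 2/3, v = 2/3 ↦ 2/3  ≥
u = 2/3, v = 1 ↦ 1  ≥
u = 1, v = 0 ↦ 0  <
u = 1, v = 1/3 ↦ 1/3  <
u = 1, v = 2/3 ↦ 2/3  ≥
u = 1, v = 1 ↦ 1  ≥
So 8 of the 16 assignments meet the threshold.

8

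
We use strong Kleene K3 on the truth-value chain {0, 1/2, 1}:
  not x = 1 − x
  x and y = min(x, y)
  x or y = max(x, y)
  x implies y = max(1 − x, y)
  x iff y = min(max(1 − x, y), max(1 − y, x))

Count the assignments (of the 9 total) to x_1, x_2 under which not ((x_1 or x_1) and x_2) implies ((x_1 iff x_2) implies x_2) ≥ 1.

x_1 = 0, x_2 = 0 ↦ 0  <
x_1 = 0, x_2 = 1/2 ↦ 1/2  <
x_1 = 0, x_2 = 1 ↦ 1  ≥
x_1 = 1/2, x_2 = 0 ↦ 1/2  <
x_1 = 1/2, x_2 = 1/2 ↦ 1/2  <
x_1 = 1/2, x_2 = 1 ↦ 1  ≥
x_1 = 1, x_2 = 0 ↦ 1  ≥
x_1 = 1, x_2 = 1/2 ↦ 1/2  <
x_1 = 1, x_2 = 1 ↦ 1  ≥
So 4 of the 9 assignments meet the threshold.

4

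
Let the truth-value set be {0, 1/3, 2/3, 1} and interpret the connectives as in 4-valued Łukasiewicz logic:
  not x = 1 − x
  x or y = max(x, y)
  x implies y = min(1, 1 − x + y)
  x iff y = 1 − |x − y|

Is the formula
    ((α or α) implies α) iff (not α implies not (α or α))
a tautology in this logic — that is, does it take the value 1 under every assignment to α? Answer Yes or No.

α = 0 ↦ 1
α = 1/3 ↦ 1
α = 2/3 ↦ 1
α = 1 ↦ 1
Every assignment gives a value ≥ 1.

Yes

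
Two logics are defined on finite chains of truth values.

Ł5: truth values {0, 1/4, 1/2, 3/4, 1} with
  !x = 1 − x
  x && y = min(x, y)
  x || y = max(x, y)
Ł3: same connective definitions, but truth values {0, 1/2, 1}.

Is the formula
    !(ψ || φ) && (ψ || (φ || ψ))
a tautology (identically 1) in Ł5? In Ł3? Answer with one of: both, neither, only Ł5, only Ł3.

neither

In Ł5: at φ = 0, ψ = 0 the value is 0 — not a tautology.
In Ł3: at φ = 0, ψ = 0 the value is 0 — not a tautology.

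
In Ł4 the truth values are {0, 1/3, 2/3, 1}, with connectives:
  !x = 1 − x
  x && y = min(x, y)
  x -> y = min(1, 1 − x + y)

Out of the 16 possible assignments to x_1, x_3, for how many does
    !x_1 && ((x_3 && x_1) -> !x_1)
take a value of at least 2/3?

8

x_1 = 0, x_3 = 0 ↦ 1  ≥
x_1 = 0, x_3 = 1/3 ↦ 1  ≥
x_1 = 0, x_3 = 2/3 ↦ 1  ≥
x_1 = 0, x_3 = 1 ↦ 1  ≥
x_1 = 1/3, x_3 = 0 ↦ 2/3  ≥
x_1 = 1/3, x_3 = 1/3 ↦ 2/3  ≥
x_1 = 1/3, x_3 = 2/3 ↦ 2/3  ≥
x_1 = 1/3, x_3 = 1 ↦ 2/3  ≥
x_1 = 2/3, x_3 = 0 ↦ 1/3  <
x_1 = 2/3, x_3 = 1/3 ↦ 1/3  <
x_1 = 2/3, x_3 = 2/3 ↦ 1/3  <
x_1 = 2/3, x_3 = 1 ↦ 1/3  <
x_1 = 1, x_3 = 0 ↦ 0  <
x_1 = 1, x_3 = 1/3 ↦ 0  <
x_1 = 1, x_3 = 2/3 ↦ 0  <
x_1 = 1, x_3 = 1 ↦ 0  <
So 8 of the 16 assignments meet the threshold.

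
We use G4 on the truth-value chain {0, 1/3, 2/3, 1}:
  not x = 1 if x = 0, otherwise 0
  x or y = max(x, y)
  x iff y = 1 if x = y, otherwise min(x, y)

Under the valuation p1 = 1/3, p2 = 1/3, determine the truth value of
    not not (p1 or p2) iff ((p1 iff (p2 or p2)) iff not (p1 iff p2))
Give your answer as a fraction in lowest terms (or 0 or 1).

0

p1 or p2 = 1/3 or 1/3 = 1/3
not (p1 or p2) = not 1/3 = 0
not not (p1 or p2) = not 0 = 1
p2 or p2 = 1/3 or 1/3 = 1/3
p1 iff (p2 or p2) = 1/3 iff 1/3 = 1
p1 iff p2 = 1/3 iff 1/3 = 1
not (p1 iff p2) = not 1 = 0
(p1 iff (p2 or p2)) iff not (p1 iff p2) = 1 iff 0 = 0
not not (p1 or p2) iff ((p1 iff (p2 or p2)) iff not (p1 iff p2)) = 1 iff 0 = 0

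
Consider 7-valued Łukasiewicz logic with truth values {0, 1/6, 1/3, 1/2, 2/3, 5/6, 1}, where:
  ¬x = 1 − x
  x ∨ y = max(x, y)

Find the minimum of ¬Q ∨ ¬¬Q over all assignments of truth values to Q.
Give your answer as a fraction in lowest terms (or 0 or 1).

Take Q = 1/2:
¬Q = ¬1/2 = 1/2
¬Q = ¬1/2 = 1/2
¬¬Q = ¬1/2 = 1/2
¬Q ∨ ¬¬Q = 1/2 ∨ 1/2 = 1/2
No assignment yields a value below 1/2, so this is the minimum.

1/2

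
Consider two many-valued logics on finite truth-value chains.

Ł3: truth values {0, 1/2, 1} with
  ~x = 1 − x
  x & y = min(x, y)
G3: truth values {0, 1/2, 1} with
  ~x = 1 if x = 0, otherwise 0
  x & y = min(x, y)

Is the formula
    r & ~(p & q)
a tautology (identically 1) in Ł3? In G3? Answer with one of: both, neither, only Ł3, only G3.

neither

In Ł3: at p = 0, q = 0, r = 0 the value is 0 — not a tautology.
In G3: at p = 0, q = 0, r = 0 the value is 0 — not a tautology.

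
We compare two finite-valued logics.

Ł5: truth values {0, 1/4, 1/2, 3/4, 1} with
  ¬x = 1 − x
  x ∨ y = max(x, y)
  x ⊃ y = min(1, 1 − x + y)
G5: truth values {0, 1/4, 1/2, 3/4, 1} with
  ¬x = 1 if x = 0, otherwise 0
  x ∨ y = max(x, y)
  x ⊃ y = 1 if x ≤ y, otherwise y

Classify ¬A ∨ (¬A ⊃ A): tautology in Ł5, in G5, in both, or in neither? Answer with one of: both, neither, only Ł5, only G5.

In Ł5: at A = 1/4 the value is 3/4 — not a tautology.
In G5: every assignment gives 1 — tautology.

only G5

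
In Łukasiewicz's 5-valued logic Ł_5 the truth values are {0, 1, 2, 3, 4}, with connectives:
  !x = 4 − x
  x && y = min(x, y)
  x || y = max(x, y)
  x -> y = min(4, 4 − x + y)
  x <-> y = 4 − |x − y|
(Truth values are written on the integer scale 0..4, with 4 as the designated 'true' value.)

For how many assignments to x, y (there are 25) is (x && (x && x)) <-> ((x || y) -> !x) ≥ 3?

value 4: 1 assignment (counts)
value 3: 5 assignments (counts)
value 2: 5 assignments
value 1: 4 assignments
value 0: 10 assignments
So 6 of the 25 assignments meet the threshold.

6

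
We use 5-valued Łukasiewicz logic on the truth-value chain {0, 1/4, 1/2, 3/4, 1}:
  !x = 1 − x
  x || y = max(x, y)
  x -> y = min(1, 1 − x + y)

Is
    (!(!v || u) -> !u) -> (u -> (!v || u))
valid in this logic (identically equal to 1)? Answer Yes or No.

At u = 3/4, v = 1/4, for instance:
!v = !1/4 = 3/4
!v || u = 3/4 || 3/4 = 3/4
!(!v || u) = !3/4 = 1/4
!u = !3/4 = 1/4
!(!v || u) -> !u = 1/4 -> 1/4 = 1
u -> (!v || u) = 3/4 -> 3/4 = 1
(!(!v || u) -> !u) -> (u -> (!v || u)) = 1 -> 1 = 1
and checking the remaining 24 assignments likewise gives ≥ 1 in every case.

Yes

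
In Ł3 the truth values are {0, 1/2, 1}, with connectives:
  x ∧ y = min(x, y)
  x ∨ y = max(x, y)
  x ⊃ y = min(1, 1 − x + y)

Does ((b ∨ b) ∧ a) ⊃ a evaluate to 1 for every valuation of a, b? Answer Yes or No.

a = 0, b = 0 ↦ 1
a = 0, b = 1/2 ↦ 1
a = 0, b = 1 ↦ 1
a = 1/2, b = 0 ↦ 1
a = 1/2, b = 1/2 ↦ 1
a = 1/2, b = 1 ↦ 1
a = 1, b = 0 ↦ 1
a = 1, b = 1/2 ↦ 1
a = 1, b = 1 ↦ 1
Every assignment gives a value ≥ 1.

Yes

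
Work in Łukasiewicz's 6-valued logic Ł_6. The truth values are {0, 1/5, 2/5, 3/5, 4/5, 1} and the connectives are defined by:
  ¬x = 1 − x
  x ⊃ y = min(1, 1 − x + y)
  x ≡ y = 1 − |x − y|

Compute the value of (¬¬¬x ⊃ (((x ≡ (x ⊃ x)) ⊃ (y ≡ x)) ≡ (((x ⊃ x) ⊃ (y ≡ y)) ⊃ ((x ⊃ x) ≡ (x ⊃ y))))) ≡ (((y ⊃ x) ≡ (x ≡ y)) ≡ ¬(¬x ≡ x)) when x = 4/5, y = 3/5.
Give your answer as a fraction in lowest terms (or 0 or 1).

¬x = ¬4/5 = 1/5
¬¬x = ¬1/5 = 4/5
¬¬¬x = ¬4/5 = 1/5
x ⊃ x = 4/5 ⊃ 4/5 = 1
x ≡ (x ⊃ x) = 4/5 ≡ 1 = 4/5
y ≡ x = 3/5 ≡ 4/5 = 4/5
(x ≡ (x ⊃ x)) ⊃ (y ≡ x) = 4/5 ⊃ 4/5 = 1
x ⊃ x = 4/5 ⊃ 4/5 = 1
y ≡ y = 3/5 ≡ 3/5 = 1
(x ⊃ x) ⊃ (y ≡ y) = 1 ⊃ 1 = 1
x ⊃ x = 4/5 ⊃ 4/5 = 1
x ⊃ y = 4/5 ⊃ 3/5 = 4/5
(x ⊃ x) ≡ (x ⊃ y) = 1 ≡ 4/5 = 4/5
((x ⊃ x) ⊃ (y ≡ y)) ⊃ ((x ⊃ x) ≡ (x ⊃ y)) = 1 ⊃ 4/5 = 4/5
((x ≡ (x ⊃ x)) ⊃ (y ≡ x)) ≡ (((x ⊃ x) ⊃ (y ≡ y)) ⊃ ((x ⊃ x) ≡ (x ⊃ y))) = 1 ≡ 4/5 = 4/5
¬¬¬x ⊃ (((x ≡ (x ⊃ x)) ⊃ (y ≡ x)) ≡ (((x ⊃ x) ⊃ (y ≡ y)) ⊃ ((x ⊃ x) ≡ (x ⊃ y)))) = 1/5 ⊃ 4/5 = 1
y ⊃ x = 3/5 ⊃ 4/5 = 1
x ≡ y = 4/5 ≡ 3/5 = 4/5
(y ⊃ x) ≡ (x ≡ y) = 1 ≡ 4/5 = 4/5
¬x = ¬4/5 = 1/5
¬x ≡ x = 1/5 ≡ 4/5 = 2/5
¬(¬x ≡ x) = ¬2/5 = 3/5
((y ⊃ x) ≡ (x ≡ y)) ≡ ¬(¬x ≡ x) = 4/5 ≡ 3/5 = 4/5
(¬¬¬x ⊃ (((x ≡ (x ⊃ x)) ⊃ (y ≡ x)) ≡ (((x ⊃ x) ⊃ (y ≡ y)) ⊃ ((x ⊃ x) ≡ (x ⊃ y))))) ≡ (((y ⊃ x) ≡ (x ≡ y)) ≡ ¬(¬x ≡ x)) = 1 ≡ 4/5 = 4/5

4/5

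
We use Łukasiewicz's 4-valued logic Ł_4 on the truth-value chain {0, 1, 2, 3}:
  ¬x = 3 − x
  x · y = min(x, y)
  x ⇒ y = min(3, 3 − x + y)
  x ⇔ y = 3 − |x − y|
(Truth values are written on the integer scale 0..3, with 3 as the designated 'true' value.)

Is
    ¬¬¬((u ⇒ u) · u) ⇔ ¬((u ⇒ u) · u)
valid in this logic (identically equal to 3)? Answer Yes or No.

Yes

u = 0 ↦ 3
u = 1 ↦ 3
u = 2 ↦ 3
u = 3 ↦ 3
Every assignment gives a value ≥ 3.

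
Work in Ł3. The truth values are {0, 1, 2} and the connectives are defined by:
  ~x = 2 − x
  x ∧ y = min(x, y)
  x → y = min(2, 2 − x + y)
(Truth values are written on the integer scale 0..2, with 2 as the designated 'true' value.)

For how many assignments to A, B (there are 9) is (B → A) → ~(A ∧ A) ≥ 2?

4

A = 0, B = 0 ↦ 2  ≥
A = 0, B = 1 ↦ 2  ≥
A = 0, B = 2 ↦ 2  ≥
A = 1, B = 0 ↦ 1  <
A = 1, B = 1 ↦ 1  <
A = 1, B = 2 ↦ 2  ≥
A = 2, B = 0 ↦ 0  <
A = 2, B = 1 ↦ 0  <
A = 2, B = 2 ↦ 0  <
So 4 of the 9 assignments meet the threshold.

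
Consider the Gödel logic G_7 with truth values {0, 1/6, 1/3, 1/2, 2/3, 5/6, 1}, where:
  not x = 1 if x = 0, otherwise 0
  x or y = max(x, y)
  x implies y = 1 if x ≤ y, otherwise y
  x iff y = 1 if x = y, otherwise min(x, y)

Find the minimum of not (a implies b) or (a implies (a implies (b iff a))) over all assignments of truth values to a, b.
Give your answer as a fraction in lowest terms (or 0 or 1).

Take a = 1/3, b = 1/6:
a implies b = 1/3 implies 1/6 = 1/6
not (a implies b) = not 1/6 = 0
b iff a = 1/6 iff 1/3 = 1/6
a implies (b iff a) = 1/3 implies 1/6 = 1/6
a implies (a implies (b iff a)) = 1/3 implies 1/6 = 1/6
not (a implies b) or (a implies (a implies (b iff a))) = 0 or 1/6 = 1/6
No assignment yields a value below 1/6, so this is the minimum.

1/6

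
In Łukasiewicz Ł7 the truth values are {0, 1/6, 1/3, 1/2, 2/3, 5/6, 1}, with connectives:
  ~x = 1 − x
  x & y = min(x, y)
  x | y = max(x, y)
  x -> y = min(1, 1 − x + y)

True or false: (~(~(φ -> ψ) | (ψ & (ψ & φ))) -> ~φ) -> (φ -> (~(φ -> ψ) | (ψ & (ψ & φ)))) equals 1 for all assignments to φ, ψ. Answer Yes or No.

At φ = 2/3, ψ = 2/3, for instance:
φ -> ψ = 2/3 -> 2/3 = 1
~(φ -> ψ) = ~1 = 0
ψ & φ = 2/3 & 2/3 = 2/3
ψ & (ψ & φ) = 2/3 & 2/3 = 2/3
~(φ -> ψ) | (ψ & (ψ & φ)) = 0 | 2/3 = 2/3
~(~(φ -> ψ) | (ψ & (ψ & φ))) = ~2/3 = 1/3
~φ = ~2/3 = 1/3
~(~(φ -> ψ) | (ψ & (ψ & φ))) -> ~φ = 1/3 -> 1/3 = 1
φ -> (~(φ -> ψ) | (ψ & (ψ & φ))) = 2/3 -> 2/3 = 1
(~(~(φ -> ψ) | (ψ & (ψ & φ))) -> ~φ) -> (φ -> (~(φ -> ψ) | (ψ & (ψ & φ)))) = 1 -> 1 = 1
and checking the remaining 48 assignments likewise gives ≥ 1 in every case.

Yes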